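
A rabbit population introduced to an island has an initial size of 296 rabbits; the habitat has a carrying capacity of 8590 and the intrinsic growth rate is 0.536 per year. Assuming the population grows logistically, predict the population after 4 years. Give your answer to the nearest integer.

A = (K − N₀)/N₀ = (8590 − 296)/296 = 28.02.
N(t) = K/(1 + A·e^(−rt)) = 8590/(1 + 28.02×e^(−0.536×4)).
e^(−2.144) = 0.11719; denominator = 1 + 28.02×0.11719 = 4.2836.
N = 8590/4.2836 = 2005.34.

2005 rabbits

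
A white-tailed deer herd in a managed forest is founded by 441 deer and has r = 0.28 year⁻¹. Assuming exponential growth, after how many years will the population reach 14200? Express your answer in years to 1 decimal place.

Set N₀·e^(rt) = 14200: e^(0.28·t) = 14200/441 = 32.2.
0.28·t = ln(32.2) = 3.472, so t = 3.472/0.28 = 12.4.

12.4 years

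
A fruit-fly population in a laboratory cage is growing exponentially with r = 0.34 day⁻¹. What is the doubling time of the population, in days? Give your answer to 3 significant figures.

Doubling time t_d = ln(2)/r = 0.6931/0.34 = 2.0387.

2.04 days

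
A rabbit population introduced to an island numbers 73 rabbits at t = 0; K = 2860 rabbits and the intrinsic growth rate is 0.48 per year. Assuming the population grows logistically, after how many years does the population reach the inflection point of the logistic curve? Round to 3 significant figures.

Logistic growth is fastest at N = K/2 = 1430.
A = (K − N₀)/N₀ = 38.178. Set K/(1 + A·e^(−rt)) = K/2 → A·e^(−rt) = 1.
e^(−0.48t) = 1/38.178 = 0.026193, so t = ln(38.178)/0.48 = 3.6423/0.48 = 7.588.

7.59 years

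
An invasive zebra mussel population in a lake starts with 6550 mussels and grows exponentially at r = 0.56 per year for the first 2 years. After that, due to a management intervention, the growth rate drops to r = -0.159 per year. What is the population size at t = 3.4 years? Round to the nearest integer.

16069 mussels

Phase 1: N(2) = 6550·e^(0.56×2) = 6550·e^1.12 = 20074.8.
Phase 2 runs for 3.4 − 2 = 1.4 years at r = -0.159.
N(3.4) = 20074.8·e^(-0.159×1.4) = 20074.8·e^-0.2226 = 16068.6.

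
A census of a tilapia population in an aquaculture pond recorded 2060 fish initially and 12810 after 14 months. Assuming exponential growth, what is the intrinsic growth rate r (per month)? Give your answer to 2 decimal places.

From N(t) = N₀·e^(rt): e^(r·14) = 12810/2060 = 6.2184.
r·14 = ln(6.2184) = 1.8275, so r = 1.8275/14 = 0.13054.

0.13 per month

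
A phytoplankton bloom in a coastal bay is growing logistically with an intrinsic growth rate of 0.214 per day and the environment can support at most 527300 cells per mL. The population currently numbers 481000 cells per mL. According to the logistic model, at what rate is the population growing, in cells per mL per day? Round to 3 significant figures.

9040 cells per mL per day

dN/dt = rN(1 − N/K) = 0.214 × 481000 × (1 − 481000/527300).
1 − 481000/527300 = 0.087806; dN/dt = 0.214 × 481000 × 0.087806 = 9038.2.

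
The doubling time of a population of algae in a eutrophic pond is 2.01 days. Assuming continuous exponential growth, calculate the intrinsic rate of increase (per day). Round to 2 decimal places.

r = ln(2)/t_d = 0.6931/2.01 = 0.34485.

0.34 per day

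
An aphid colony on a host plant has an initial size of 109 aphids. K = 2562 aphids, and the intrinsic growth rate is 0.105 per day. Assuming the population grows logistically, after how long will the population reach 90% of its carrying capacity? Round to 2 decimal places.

A = (K − N₀)/N₀ = (2562 − 109)/109 = 22.505.
Solve 2562/(1 + 22.505·e^(−0.105t)) = 2305.8: 1 + 22.505·e^(−0.105t) = 1.1111, so e^(−0.105t) = 0.00493727.
−0.105·t = ln(0.00493727) = -5.3109, so t = 5.3109/0.105 = 50.58.

50.58 days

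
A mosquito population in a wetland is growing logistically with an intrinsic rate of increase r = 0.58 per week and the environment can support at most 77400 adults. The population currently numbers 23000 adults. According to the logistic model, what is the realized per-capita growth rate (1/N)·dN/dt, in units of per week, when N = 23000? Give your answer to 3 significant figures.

(1/N)·dN/dt = r(1 − N/K) = 0.58 × (1 − 23000/77400).
= 0.58 × 0.70284 = 0.40765.

0.408 per week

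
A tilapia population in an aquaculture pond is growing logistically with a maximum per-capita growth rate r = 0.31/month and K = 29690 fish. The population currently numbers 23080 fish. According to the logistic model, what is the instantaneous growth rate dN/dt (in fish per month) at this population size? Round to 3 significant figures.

1590 fish per month

dN/dt = rN(1 − N/K) = 0.31 × 23080 × (1 − 23080/29690).
1 − 23080/29690 = 0.22263; dN/dt = 0.31 × 23080 × 0.22263 = 1592.9.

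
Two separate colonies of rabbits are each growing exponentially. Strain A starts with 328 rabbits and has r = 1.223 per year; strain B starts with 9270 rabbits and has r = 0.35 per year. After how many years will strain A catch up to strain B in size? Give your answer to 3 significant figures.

Set 328·e^(1.223t) = 9270·e^(0.35t).
e^((1.223 − 0.35)t) = 9270/328 → e^(0.873·t) = 28.262.
0.873·t = ln(28.262) = 3.3415, so t = 3.3415/0.873 = 3.8276.

3.83 years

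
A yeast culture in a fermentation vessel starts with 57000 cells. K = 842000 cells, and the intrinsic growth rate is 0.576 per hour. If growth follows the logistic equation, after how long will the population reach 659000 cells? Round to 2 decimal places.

A = (K − N₀)/N₀ = (842000 − 57000)/57000 = 13.772.
Solve 842000/(1 + 13.772·e^(−0.576t)) = 659000: 1 + 13.772·e^(−0.576t) = 1.2777, so e^(−0.576t) = 0.0201637.
−0.576·t = ln(0.0201637) = -3.9039, so t = 3.9039/0.576 = 6.7776.

6.78 hours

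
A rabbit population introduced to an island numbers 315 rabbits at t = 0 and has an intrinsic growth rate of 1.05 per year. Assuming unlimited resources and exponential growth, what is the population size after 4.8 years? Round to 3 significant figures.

N(t) = N₀·e^(rt) = 315 × e^(1.05×4.8) = 315 × e^5.04.
e^5.04 ≈ 154.47, so N ≈ 315 × 154.47 = 48658.1.

48700 rabbits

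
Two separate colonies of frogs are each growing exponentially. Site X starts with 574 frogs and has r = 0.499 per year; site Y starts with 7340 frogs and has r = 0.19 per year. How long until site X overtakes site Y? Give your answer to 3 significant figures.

Set 574·e^(0.499t) = 7340·e^(0.19t).
e^((0.499 − 0.19)t) = 7340/574 → e^(0.309·t) = 12.787.
0.309·t = ln(12.787) = 2.5485, so t = 2.5485/0.309 = 8.2475.

8.25 years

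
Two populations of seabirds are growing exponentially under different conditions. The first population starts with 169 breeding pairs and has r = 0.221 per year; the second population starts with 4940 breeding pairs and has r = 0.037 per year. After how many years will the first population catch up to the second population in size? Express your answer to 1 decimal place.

Set 169·e^(0.221t) = 4940·e^(0.037t).
e^((0.221 − 0.037)t) = 4940/169 → e^(0.184·t) = 29.231.
0.184·t = ln(29.231) = 3.3752, so t = 3.3752/0.184 = 18.344.

18.3 years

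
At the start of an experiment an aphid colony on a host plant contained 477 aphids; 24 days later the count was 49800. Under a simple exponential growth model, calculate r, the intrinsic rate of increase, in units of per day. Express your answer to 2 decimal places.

From N(t) = N₀·e^(rt): e^(r·24) = 49800/477 = 104.4.
r·24 = ln(104.4) = 4.6483, so r = 4.6483/24 = 0.19368.

0.19 per day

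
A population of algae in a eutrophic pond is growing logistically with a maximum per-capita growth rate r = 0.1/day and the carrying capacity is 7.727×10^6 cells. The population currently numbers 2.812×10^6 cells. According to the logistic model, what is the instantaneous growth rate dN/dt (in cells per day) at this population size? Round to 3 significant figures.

dN/dt = rN(1 − N/K) = 0.1 × 2.812×10^6 × (1 − 2.812×10^6/7.727×10^6).
1 − 2.812×10^6/7.727×10^6 = 0.63608; dN/dt = 0.1 × 2.812×10^6 × 0.63608 = 1.78866×10^5.

179000 cells per day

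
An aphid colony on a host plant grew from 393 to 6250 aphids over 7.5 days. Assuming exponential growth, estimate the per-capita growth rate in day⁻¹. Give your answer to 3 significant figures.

From N(t) = N₀·e^(rt): e^(r·7.5) = 6250/393 = 15.903.
r·7.5 = ln(15.903) = 2.7665, so r = 2.7665/7.5 = 0.36887.

0.369 per day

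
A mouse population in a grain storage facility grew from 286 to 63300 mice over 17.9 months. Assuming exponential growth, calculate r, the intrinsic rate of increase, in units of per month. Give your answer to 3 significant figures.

0.302 per month

From N(t) = N₀·e^(rt): e^(r·17.9) = 63300/286 = 221.33.
r·17.9 = ln(221.33) = 5.3996, so r = 5.3996/17.9 = 0.30166.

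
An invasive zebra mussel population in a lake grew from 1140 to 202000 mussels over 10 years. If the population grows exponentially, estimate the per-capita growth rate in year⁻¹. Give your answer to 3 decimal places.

0.518 per year

From N(t) = N₀·e^(rt): e^(r·10) = 202000/1140 = 177.19.
r·10 = ln(177.19) = 5.1772, so r = 5.1772/10 = 0.51772.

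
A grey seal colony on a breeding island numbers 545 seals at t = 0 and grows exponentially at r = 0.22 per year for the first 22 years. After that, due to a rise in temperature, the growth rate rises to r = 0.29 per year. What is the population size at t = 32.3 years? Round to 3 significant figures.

1370000 seals

Phase 1: N(22) = 545·e^(0.22×22) = 545·e^4.84 = 68925.8.
Phase 2 runs for 32.3 − 22 = 10.3 years at r = 0.29.
N(32.3) = 68925.8·e^(0.29×10.3) = 68925.8·e^2.987 = 1.366531×10^6.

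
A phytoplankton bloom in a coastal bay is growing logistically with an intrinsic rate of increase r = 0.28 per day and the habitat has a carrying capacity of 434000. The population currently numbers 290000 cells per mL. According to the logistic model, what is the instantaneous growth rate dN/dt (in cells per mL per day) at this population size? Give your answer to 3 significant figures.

dN/dt = rN(1 − N/K) = 0.28 × 290000 × (1 − 290000/434000).
1 − 290000/434000 = 0.3318; dN/dt = 0.28 × 290000 × 0.3318 = 26942.

26900 cells per mL per day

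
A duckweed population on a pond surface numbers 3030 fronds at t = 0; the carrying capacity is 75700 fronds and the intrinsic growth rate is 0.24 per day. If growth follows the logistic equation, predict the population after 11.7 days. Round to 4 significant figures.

30940 fronds

A = (K − N₀)/N₀ = (75700 − 3030)/3030 = 23.983.
N(t) = K/(1 + A·e^(−rt)) = 75700/(1 + 23.983×e^(−0.24×11.7)).
e^(−2.808) = 0.060326; denominator = 1 + 23.983×0.060326 = 2.4468.
N = 75700/2.4468 = 30938.2.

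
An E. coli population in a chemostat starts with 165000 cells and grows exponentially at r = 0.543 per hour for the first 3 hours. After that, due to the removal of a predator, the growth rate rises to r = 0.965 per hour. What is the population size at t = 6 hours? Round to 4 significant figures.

Phase 1: N(3) = 165000·e^(0.543×3) = 165000·e^1.629 = 841298.
Phase 2 runs for 6 − 3 = 3 hours at r = 0.965.
N(6) = 841298·e^(0.965×3) = 841298·e^2.895 = 1.521361×10^7.

15210000 cells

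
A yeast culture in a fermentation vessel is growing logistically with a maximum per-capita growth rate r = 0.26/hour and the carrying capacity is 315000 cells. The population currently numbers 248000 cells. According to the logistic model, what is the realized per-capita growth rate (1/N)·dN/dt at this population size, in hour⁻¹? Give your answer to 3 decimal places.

0.055 per hour

(1/N)·dN/dt = r(1 − N/K) = 0.26 × (1 − 248000/315000).
= 0.26 × 0.2127 = 0.055302.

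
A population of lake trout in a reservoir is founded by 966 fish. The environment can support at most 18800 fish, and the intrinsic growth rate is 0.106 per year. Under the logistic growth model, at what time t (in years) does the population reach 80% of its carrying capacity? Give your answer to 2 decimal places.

A = (K − N₀)/N₀ = (18800 − 966)/966 = 18.462.
Solve 18800/(1 + 18.462·e^(−0.106t)) = 15040: 1 + 18.462·e^(−0.106t) = 1.25, so e^(−0.106t) = 0.0135415.
−0.106·t = ln(0.0135415) = -4.302, so t = 4.302/0.106 = 40.585.

40.58 years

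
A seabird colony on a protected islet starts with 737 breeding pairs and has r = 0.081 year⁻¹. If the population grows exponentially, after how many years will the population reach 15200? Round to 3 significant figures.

37.4 years

Set N₀·e^(rt) = 15200: e^(0.081·t) = 15200/737 = 20.624.
0.081·t = ln(20.624) = 3.0265, so t = 3.0265/0.081 = 37.364.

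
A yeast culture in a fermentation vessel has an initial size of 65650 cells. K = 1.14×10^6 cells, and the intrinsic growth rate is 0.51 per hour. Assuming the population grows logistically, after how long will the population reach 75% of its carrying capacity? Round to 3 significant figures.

A = (K − N₀)/N₀ = (1.14×10^6 − 65650)/65650 = 16.365.
Solve 1.14×10^6/(1 + 16.365·e^(−0.51t)) = 855000: 1 + 16.365·e^(−0.51t) = 1.3333, so e^(−0.51t) = 0.0203689.
−0.51·t = ln(0.0203689) = -3.8937, so t = 3.8937/0.51 = 7.6348.

7.63 hours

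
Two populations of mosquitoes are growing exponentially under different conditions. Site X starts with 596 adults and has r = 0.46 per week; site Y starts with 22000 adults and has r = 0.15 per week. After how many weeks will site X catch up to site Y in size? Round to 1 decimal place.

11.6 weeks

Set 596·e^(0.46t) = 22000·e^(0.15t).
e^((0.46 − 0.15)t) = 22000/596 → e^(0.31·t) = 36.913.
0.31·t = ln(36.913) = 3.6086, so t = 3.6086/0.31 = 11.641.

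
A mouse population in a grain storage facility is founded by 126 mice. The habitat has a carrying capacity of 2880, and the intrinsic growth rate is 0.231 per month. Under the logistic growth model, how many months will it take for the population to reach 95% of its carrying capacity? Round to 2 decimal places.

A = (K − N₀)/N₀ = (2880 − 126)/126 = 21.857.
Solve 2880/(1 + 21.857·e^(−0.231t)) = 2736: 1 + 21.857·e^(−0.231t) = 1.0526, so e^(−0.231t) = 0.00240798.
−0.231·t = ln(0.00240798) = -6.029, so t = 6.029/0.231 = 26.099.

26.10 months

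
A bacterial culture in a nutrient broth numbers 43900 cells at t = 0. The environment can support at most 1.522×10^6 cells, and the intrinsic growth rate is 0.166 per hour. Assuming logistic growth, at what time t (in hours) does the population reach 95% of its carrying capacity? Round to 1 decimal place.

38.9 hours

A = (K − N₀)/N₀ = (1.522×10^6 − 43900)/43900 = 33.67.
Solve 1.522×10^6/(1 + 33.67·e^(−0.166t)) = 1.4459×10^6: 1 + 33.67·e^(−0.166t) = 1.0526, so e^(−0.166t) = 0.00156317.
−0.166·t = ln(0.00156317) = -6.461, so t = 6.461/0.166 = 38.922.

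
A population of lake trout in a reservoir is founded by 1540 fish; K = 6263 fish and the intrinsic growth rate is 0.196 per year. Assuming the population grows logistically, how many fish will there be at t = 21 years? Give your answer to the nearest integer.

A = (K − N₀)/N₀ = (6263 − 1540)/1540 = 3.0669.
N(t) = K/(1 + A·e^(−rt)) = 6263/(1 + 3.0669×e^(−0.196×21)).
e^(−4.116) = 0.01631; denominator = 1 + 3.0669×0.01631 = 1.05.
N = 6263/1.05 = 5964.65.

5965 fish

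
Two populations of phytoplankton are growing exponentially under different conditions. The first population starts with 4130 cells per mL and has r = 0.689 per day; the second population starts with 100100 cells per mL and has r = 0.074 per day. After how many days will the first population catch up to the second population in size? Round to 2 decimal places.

5.18 days

Set 4130·e^(0.689t) = 100100·e^(0.074t).
e^((0.689 − 0.074)t) = 100100/4130 → e^(0.615·t) = 24.237.
0.615·t = ln(24.237) = 3.1879, so t = 3.1879/0.615 = 5.1836.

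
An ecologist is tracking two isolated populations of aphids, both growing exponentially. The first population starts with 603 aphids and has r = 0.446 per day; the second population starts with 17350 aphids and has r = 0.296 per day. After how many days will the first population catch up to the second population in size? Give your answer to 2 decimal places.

Set 603·e^(0.446t) = 17350·e^(0.296t).
e^((0.446 − 0.296)t) = 17350/603 → e^(0.15·t) = 28.773.
0.15·t = ln(28.773) = 3.3594, so t = 3.3594/0.15 = 22.396.

22.40 days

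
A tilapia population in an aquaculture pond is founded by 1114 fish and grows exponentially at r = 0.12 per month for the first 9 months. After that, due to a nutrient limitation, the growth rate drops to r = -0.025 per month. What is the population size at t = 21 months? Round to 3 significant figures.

2430 fish

Phase 1: N(9) = 1114·e^(0.12×9) = 1114·e^1.08 = 3280.37.
Phase 2 runs for 21 − 9 = 12 months at r = -0.025.
N(21) = 3280.37·e^(-0.025×12) = 3280.37·e^-0.3 = 2430.16.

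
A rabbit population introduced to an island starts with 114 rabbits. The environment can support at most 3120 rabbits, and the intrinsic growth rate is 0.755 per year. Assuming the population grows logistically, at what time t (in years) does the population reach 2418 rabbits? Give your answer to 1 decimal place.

A = (K − N₀)/N₀ = (3120 − 114)/114 = 26.368.
Solve 3120/(1 + 26.368·e^(−0.755t)) = 2418: 1 + 26.368·e^(−0.755t) = 1.2903, so e^(−0.755t) = 0.0110102.
−0.755·t = ln(0.0110102) = -4.5089, so t = 4.5089/0.755 = 5.9721.

6.0 years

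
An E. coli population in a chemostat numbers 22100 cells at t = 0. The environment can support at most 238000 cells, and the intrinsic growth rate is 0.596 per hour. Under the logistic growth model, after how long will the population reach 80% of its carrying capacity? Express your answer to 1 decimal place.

A = (K − N₀)/N₀ = (238000 − 22100)/22100 = 9.7692.
Solve 238000/(1 + 9.7692·e^(−0.596t)) = 190400: 1 + 9.7692·e^(−0.596t) = 1.25, so e^(−0.596t) = 0.0255906.
−0.596·t = ln(0.0255906) = -3.6655, so t = 3.6655/0.596 = 6.1502.

6.2 hours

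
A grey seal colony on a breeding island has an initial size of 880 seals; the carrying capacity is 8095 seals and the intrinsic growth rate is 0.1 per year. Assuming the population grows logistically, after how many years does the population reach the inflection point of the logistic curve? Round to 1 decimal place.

21.0 years

Logistic growth is fastest at N = K/2 = 4047.5.
A = (K − N₀)/N₀ = 8.1989. Set K/(1 + A·e^(−rt)) = K/2 → A·e^(−rt) = 1.
e^(−0.1t) = 1/8.1989 = 0.121968, so t = ln(8.1989)/0.1 = 2.104/0.1 = 21.04.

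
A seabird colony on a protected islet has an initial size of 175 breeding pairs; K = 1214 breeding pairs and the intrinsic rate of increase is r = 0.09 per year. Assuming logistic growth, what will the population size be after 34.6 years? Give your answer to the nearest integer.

961 breeding pairs

A = (K − N₀)/N₀ = (1214 − 175)/175 = 5.9371.
N(t) = K/(1 + A·e^(−rt)) = 1214/(1 + 5.9371×e^(−0.09×34.6)).
e^(−3.114) = 0.044423; denominator = 1 + 5.9371×0.044423 = 1.2637.
N = 1214/1.2637 = 960.637.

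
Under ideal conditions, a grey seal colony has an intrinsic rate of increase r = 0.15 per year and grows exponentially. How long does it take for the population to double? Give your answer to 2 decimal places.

4.62 years

Doubling time t_d = ln(2)/r = 0.6931/0.15 = 4.621.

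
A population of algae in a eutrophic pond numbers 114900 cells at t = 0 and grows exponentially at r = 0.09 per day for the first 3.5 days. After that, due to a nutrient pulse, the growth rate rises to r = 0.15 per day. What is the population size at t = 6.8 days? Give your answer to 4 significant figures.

Phase 1: N(3.5) = 114900·e^(0.09×3.5) = 114900·e^0.315 = 157443.
Phase 2 runs for 6.8 − 3.5 = 3.3 days at r = 0.15.
N(6.8) = 157443·e^(0.15×3.3) = 157443·e^0.495 = 258285.

258300 cells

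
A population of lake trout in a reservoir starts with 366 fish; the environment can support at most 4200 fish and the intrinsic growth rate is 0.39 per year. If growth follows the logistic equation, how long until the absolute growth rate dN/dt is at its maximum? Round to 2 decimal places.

Logistic growth is fastest at N = K/2 = 2100.
A = (K − N₀)/N₀ = 10.475. Set K/(1 + A·e^(−rt)) = K/2 → A·e^(−rt) = 1.
e^(−0.39t) = 1/10.475 = 0.0954617, so t = ln(10.475)/0.39 = 2.349/0.39 = 6.0232.

6.02 years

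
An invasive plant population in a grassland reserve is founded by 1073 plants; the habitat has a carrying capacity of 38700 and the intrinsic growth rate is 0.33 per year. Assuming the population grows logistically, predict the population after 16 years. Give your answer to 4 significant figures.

A = (K − N₀)/N₀ = (38700 − 1073)/1073 = 35.067.
N(t) = K/(1 + A·e^(−rt)) = 38700/(1 + 35.067×e^(−0.33×16)).
e^(−5.28) = 0.0050924; denominator = 1 + 35.067×0.0050924 = 1.1786.
N = 38700/1.1786 = 32836.2.

32840 plants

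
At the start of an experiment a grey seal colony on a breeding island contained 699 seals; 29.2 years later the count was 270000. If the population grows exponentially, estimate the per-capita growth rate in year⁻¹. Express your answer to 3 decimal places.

0.204 per year

From N(t) = N₀·e^(rt): e^(r·29.2) = 270000/699 = 386.27.
r·29.2 = ln(386.27) = 5.9565, so r = 5.9565/29.2 = 0.20399.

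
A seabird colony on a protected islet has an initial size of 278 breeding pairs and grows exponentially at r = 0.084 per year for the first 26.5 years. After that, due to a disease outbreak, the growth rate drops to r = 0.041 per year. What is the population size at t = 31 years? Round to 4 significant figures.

3097 breeding pairs

Phase 1: N(26.5) = 278·e^(0.084×26.5) = 278·e^2.226 = 2575.04.
Phase 2 runs for 31 − 26.5 = 4.5 years at r = 0.041.
N(31) = 2575.04·e^(0.041×4.5) = 2575.04·e^0.1845 = 3096.79.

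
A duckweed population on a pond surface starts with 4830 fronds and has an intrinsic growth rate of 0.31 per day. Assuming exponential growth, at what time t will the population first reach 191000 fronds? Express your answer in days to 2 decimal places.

11.86 days

Set N₀·e^(rt) = 191000: e^(0.31·t) = 191000/4830 = 39.545.
0.31·t = ln(39.545) = 3.6774, so t = 3.6774/0.31 = 11.863.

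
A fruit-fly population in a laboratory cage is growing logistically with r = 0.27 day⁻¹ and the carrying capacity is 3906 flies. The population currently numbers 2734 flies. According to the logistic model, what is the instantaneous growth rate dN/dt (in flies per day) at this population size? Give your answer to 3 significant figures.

dN/dt = rN(1 − N/K) = 0.27 × 2734 × (1 − 2734/3906).
1 − 2734/3906 = 0.30005; dN/dt = 0.27 × 2734 × 0.30005 = 221.49.

221 flies per day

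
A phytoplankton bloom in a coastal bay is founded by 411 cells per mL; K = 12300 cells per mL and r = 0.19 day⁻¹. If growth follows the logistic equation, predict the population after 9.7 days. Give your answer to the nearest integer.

A = (K − N₀)/N₀ = (12300 − 411)/411 = 28.927.
N(t) = K/(1 + A·e^(−rt)) = 12300/(1 + 28.927×e^(−0.19×9.7)).
e^(−1.843) = 0.15834; denominator = 1 + 28.927×0.15834 = 5.5804.
N = 12300/5.5804 = 2204.16.

2204 cells per mL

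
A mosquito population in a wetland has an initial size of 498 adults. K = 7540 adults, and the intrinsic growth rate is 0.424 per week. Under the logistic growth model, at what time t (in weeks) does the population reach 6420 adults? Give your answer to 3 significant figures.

10.4 weeks

A = (K − N₀)/N₀ = (7540 − 498)/498 = 14.141.
Solve 7540/(1 + 14.141·e^(−0.424t)) = 6420: 1 + 14.141·e^(−0.424t) = 1.1745, so e^(−0.424t) = 0.0123372.
−0.424·t = ln(0.0123372) = -4.3951, so t = 4.3951/0.424 = 10.366.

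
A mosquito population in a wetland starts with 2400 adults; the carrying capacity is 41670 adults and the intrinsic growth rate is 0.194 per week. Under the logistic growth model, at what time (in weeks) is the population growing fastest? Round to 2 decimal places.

14.41 weeks

Logistic growth is fastest at N = K/2 = 20835.
A = (K − N₀)/N₀ = 16.363. Set K/(1 + A·e^(−rt)) = K/2 → A·e^(−rt) = 1.
e^(−0.194t) = 1/16.363 = 0.0611154, so t = ln(16.363)/0.194 = 2.795/0.194 = 14.407.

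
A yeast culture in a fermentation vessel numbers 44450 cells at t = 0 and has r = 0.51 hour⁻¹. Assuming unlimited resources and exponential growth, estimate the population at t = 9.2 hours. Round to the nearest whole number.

N(t) = N₀·e^(rt) = 44450 × e^(0.51×9.2) = 44450 × e^4.692.
e^4.692 ≈ 109.07, so N ≈ 44450 × 109.07 = 4.848211×10^6.

4848211 cells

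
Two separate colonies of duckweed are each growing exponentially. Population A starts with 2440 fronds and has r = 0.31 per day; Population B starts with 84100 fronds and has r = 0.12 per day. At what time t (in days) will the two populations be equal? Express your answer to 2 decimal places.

18.63 days

Set 2440·e^(0.31t) = 84100·e^(0.12t).
e^((0.31 − 0.12)t) = 84100/2440 → e^(0.19·t) = 34.467.
0.19·t = ln(34.467) = 3.54, so t = 3.54/0.19 = 18.632.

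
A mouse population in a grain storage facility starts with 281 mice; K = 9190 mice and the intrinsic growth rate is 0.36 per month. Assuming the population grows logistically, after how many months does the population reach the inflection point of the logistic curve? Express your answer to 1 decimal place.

9.6 months

Logistic growth is fastest at N = K/2 = 4595.
A = (K − N₀)/N₀ = 31.705. Set K/(1 + A·e^(−rt)) = K/2 → A·e^(−rt) = 1.
e^(−0.36t) = 1/31.705 = 0.0315411, so t = ln(31.705)/0.36 = 3.4565/0.36 = 9.6013.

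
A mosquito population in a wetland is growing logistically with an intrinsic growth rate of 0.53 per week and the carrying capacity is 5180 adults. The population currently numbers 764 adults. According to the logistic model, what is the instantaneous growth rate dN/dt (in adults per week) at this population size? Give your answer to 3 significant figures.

345 adults per week

dN/dt = rN(1 − N/K) = 0.53 × 764 × (1 − 764/5180).
1 − 764/5180 = 0.85251; dN/dt = 0.53 × 764 × 0.85251 = 345.2.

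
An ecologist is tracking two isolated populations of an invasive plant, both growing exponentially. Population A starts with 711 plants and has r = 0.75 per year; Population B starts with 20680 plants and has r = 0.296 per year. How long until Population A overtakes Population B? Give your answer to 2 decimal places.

7.42 years

Set 711·e^(0.75t) = 20680·e^(0.296t).
e^((0.75 − 0.296)t) = 20680/711 → e^(0.454·t) = 29.086.
0.454·t = ln(29.086) = 3.3702, so t = 3.3702/0.454 = 7.4235.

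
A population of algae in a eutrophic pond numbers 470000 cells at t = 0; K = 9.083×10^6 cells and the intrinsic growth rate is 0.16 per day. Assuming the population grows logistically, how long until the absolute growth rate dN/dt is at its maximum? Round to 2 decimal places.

18.18 days

Logistic growth is fastest at N = K/2 = 4.5415×10^6.
A = (K − N₀)/N₀ = 18.326. Set K/(1 + A·e^(−rt)) = K/2 → A·e^(−rt) = 1.
e^(−0.16t) = 1/18.326 = 0.0545687, so t = ln(18.326)/0.16 = 2.9083/0.16 = 18.177.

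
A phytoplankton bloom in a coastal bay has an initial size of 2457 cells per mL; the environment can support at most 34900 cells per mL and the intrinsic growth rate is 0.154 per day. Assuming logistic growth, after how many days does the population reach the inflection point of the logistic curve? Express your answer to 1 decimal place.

Logistic growth is fastest at N = K/2 = 17450.
A = (K − N₀)/N₀ = 13.204. Set K/(1 + A·e^(−rt)) = K/2 → A·e^(−rt) = 1.
e^(−0.154t) = 1/13.204 = 0.0757328, so t = ln(13.204)/0.154 = 2.5805/0.154 = 16.757.

16.8 days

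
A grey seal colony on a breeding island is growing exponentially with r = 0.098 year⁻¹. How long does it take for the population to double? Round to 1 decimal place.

7.1 years

Doubling time t_d = ln(2)/r = 0.6931/0.098 = 7.0729.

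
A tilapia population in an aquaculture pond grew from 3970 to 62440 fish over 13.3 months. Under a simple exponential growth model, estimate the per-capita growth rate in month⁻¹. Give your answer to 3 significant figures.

0.207 per month

From N(t) = N₀·e^(rt): e^(r·13.3) = 62440/3970 = 15.728.
r·13.3 = ln(15.728) = 2.7554, so r = 2.7554/13.3 = 0.20718.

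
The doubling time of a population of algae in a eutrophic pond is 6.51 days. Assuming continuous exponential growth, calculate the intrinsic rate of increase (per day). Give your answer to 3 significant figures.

0.106 per day

r = ln(2)/t_d = 0.6931/6.51 = 0.10647.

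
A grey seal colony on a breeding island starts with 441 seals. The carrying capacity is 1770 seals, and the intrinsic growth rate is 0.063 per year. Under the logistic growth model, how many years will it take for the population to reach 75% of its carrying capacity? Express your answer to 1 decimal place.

34.9 years

A = (K − N₀)/N₀ = (1770 − 441)/441 = 3.0136.
Solve 1770/(1 + 3.0136·e^(−0.063t)) = 1327.5: 1 + 3.0136·e^(−0.063t) = 1.3333, so e^(−0.063t) = 0.110609.
−0.063·t = ln(0.110609) = -2.2017, so t = 2.2017/0.063 = 34.948.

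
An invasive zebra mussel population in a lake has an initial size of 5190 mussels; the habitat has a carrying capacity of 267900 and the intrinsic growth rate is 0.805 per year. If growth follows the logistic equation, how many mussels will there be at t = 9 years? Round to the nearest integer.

258559 mussels

A = (K − N₀)/N₀ = (267900 − 5190)/5190 = 50.618.
N(t) = K/(1 + A·e^(−rt)) = 267900/(1 + 50.618×e^(−0.805×9)).
e^(−7.245) = 0.00071373; denominator = 1 + 50.618×0.00071373 = 1.0361.
N = 267900/1.0361 = 258559.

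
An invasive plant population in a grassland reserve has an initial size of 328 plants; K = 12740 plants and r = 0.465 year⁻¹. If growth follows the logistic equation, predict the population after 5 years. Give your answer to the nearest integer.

A = (K − N₀)/N₀ = (12740 − 328)/328 = 37.841.
N(t) = K/(1 + A·e^(−rt)) = 12740/(1 + 37.841×e^(−0.465×5)).
e^(−2.325) = 0.097783; denominator = 1 + 37.841×0.097783 = 4.7003.
N = 12740/4.7003 = 2710.48.

2710 plants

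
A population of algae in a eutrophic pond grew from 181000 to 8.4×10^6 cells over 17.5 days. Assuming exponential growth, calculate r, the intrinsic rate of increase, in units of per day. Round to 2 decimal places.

From N(t) = N₀·e^(rt): e^(r·17.5) = 8.4×10^6/181000 = 46.409.
r·17.5 = ln(46.409) = 3.8375, so r = 3.8375/17.5 = 0.21929.

0.22 per day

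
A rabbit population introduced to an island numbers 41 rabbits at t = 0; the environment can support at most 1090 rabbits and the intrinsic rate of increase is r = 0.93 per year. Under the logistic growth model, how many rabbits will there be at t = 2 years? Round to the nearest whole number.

A = (K − N₀)/N₀ = (1090 − 41)/41 = 25.585.
N(t) = K/(1 + A·e^(−rt)) = 1090/(1 + 25.585×e^(−0.93×2)).
e^(−1.86) = 0.15567; denominator = 1 + 25.585×0.15567 = 4.9829.
N = 1090/4.9829 = 218.746.

219 rabbits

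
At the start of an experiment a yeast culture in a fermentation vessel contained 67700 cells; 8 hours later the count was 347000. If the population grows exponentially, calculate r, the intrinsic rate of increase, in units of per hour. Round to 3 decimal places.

0.204 per hour

From N(t) = N₀·e^(rt): e^(r·8) = 347000/67700 = 5.1256.
r·8 = ln(5.1256) = 1.6342, so r = 1.6342/8 = 0.20428.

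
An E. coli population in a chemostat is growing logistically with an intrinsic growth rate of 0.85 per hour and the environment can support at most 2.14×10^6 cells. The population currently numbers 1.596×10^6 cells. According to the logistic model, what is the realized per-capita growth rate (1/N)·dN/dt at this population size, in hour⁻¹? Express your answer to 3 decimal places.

(1/N)·dN/dt = r(1 − N/K) = 0.85 × (1 − 1.596×10^6/2.14×10^6).
= 0.85 × 0.25421 = 0.21607.

0.216 per hour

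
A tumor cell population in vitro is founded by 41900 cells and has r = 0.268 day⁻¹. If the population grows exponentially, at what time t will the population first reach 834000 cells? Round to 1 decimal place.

11.2 days

Set N₀·e^(rt) = 834000: e^(0.268·t) = 834000/41900 = 19.905.
0.268·t = ln(19.905) = 2.9909, so t = 2.9909/0.268 = 11.16.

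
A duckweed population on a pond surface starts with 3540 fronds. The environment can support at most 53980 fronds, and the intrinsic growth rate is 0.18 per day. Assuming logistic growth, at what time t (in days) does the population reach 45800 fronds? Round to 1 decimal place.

A = (K − N₀)/N₀ = (53980 − 3540)/3540 = 14.249.
Solve 53980/(1 + 14.249·e^(−0.18t)) = 45800: 1 + 14.249·e^(−0.18t) = 1.1786, so e^(−0.18t) = 0.0125348.
−0.18·t = ln(0.0125348) = -4.3792, so t = 4.3792/0.18 = 24.329.

24.3 days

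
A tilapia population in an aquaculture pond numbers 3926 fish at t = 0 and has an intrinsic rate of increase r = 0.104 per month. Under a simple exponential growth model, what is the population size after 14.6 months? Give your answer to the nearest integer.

N(t) = N₀·e^(rt) = 3926 × e^(0.104×14.6) = 3926 × e^1.518.
e^1.518 ≈ 4.5649, so N ≈ 3926 × 4.5649 = 17921.9.

17922 fish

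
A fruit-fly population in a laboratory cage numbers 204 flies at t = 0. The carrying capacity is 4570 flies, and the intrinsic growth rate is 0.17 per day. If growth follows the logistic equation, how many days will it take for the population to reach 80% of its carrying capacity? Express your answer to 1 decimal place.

A = (K − N₀)/N₀ = (4570 − 204)/204 = 21.402.
Solve 4570/(1 + 21.402·e^(−0.17t)) = 3656: 1 + 21.402·e^(−0.17t) = 1.25, so e^(−0.17t) = 0.0116812.
−0.17·t = ln(0.0116812) = -4.4498, so t = 4.4498/0.17 = 26.175.

26.2 days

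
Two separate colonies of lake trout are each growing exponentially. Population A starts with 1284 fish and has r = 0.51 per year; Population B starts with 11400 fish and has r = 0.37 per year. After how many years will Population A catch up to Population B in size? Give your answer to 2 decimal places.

15.60 years

Set 1284·e^(0.51t) = 11400·e^(0.37t).
e^((0.51 − 0.37)t) = 11400/1284 → e^(0.14·t) = 8.8785.
0.14·t = ln(8.8785) = 2.1836, so t = 2.1836/0.14 = 15.597.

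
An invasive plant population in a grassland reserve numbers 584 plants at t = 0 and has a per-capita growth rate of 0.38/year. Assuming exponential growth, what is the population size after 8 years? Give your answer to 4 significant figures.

N(t) = N₀·e^(rt) = 584 × e^(0.38×8) = 584 × e^3.04.
e^3.04 ≈ 20.905, so N ≈ 584 × 20.905 = 12208.7.

12210 plants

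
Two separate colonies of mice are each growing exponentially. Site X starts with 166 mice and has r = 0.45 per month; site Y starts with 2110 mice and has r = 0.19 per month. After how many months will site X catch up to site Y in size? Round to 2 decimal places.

9.78 months

Set 166·e^(0.45t) = 2110·e^(0.19t).
e^((0.45 − 0.19)t) = 2110/166 → e^(0.26·t) = 12.711.
0.26·t = ln(12.711) = 2.5425, so t = 2.5425/0.26 = 9.7787.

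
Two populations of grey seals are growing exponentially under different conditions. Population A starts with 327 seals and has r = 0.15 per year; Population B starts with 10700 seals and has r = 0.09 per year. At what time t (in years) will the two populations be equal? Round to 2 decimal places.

Set 327·e^(0.15t) = 10700·e^(0.09t).
e^((0.15 − 0.09)t) = 10700/327 → e^(0.06·t) = 32.722.
0.06·t = ln(32.722) = 3.488, so t = 3.488/0.06 = 58.134.

58.13 years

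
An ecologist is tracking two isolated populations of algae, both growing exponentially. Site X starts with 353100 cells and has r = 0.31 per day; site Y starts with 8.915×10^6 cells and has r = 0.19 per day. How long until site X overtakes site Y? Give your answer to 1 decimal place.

Set 353100·e^(0.31t) = 8.915×10^6·e^(0.19t).
e^((0.31 − 0.19)t) = 8.915×10^6/353100 → e^(0.12·t) = 25.248.
0.12·t = ln(25.248) = 3.2287, so t = 3.2287/0.12 = 26.906.

26.9 days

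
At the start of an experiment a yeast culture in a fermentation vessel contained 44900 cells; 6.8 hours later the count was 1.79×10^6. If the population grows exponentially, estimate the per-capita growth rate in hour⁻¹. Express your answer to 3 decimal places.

From N(t) = N₀·e^(rt): e^(r·6.8) = 1.79×10^6/44900 = 39.866.
r·6.8 = ln(39.866) = 3.6855, so r = 3.6855/6.8 = 0.54199.

0.542 per hour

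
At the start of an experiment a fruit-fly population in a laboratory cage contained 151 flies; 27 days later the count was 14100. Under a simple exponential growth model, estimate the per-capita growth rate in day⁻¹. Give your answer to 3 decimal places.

0.168 per day

From N(t) = N₀·e^(rt): e^(r·27) = 14100/151 = 93.377.
r·27 = ln(93.377) = 4.5367, so r = 4.5367/27 = 0.16802.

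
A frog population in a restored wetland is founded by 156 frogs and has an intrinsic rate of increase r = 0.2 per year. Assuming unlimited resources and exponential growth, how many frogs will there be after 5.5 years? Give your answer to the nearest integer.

469 frogs

N(t) = N₀·e^(rt) = 156 × e^(0.2×5.5) = 156 × e^1.1.
e^1.1 ≈ 3.0042, so N ≈ 156 × 3.0042 = 468.65.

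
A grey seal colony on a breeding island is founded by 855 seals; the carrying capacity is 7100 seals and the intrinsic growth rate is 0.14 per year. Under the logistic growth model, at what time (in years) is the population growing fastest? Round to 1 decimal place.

14.2 years

Logistic growth is fastest at N = K/2 = 3550.
A = (K − N₀)/N₀ = 7.3041. Set K/(1 + A·e^(−rt)) = K/2 → A·e^(−rt) = 1.
e^(−0.14t) = 1/7.3041 = 0.13691, so t = ln(7.3041)/0.14 = 1.9884/0.14 = 14.203.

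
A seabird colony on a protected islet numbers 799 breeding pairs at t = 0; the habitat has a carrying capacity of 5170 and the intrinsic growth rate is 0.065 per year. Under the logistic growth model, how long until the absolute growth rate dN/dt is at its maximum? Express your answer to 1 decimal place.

Logistic growth is fastest at N = K/2 = 2585.
A = (K − N₀)/N₀ = 5.4706. Set K/(1 + A·e^(−rt)) = K/2 → A·e^(−rt) = 1.
e^(−0.065t) = 1/5.4706 = 0.182796, so t = ln(5.4706)/0.065 = 1.6994/0.065 = 26.144.

26.1 years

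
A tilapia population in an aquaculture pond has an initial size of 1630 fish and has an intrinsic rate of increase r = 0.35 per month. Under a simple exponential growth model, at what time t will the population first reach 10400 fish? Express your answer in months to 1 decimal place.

Set N₀·e^(rt) = 10400: e^(0.35·t) = 10400/1630 = 6.3804.
0.35·t = ln(6.3804) = 1.8532, so t = 1.8532/0.35 = 5.2949.

5.3 months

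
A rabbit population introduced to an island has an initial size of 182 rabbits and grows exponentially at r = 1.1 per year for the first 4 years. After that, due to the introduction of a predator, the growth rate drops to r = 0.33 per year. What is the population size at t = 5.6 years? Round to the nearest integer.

25135 rabbits

Phase 1: N(4) = 182·e^(1.1×4) = 182·e^4.4 = 14824.1.
Phase 2 runs for 5.6 − 4 = 1.6 years at r = 0.33.
N(5.6) = 14824.1·e^(0.33×1.6) = 14824.1·e^0.528 = 25134.8.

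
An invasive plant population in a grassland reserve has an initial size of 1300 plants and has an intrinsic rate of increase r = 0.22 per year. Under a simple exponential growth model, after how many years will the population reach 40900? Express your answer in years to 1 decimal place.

Set N₀·e^(rt) = 40900: e^(0.22·t) = 40900/1300 = 31.462.
0.22·t = ln(31.462) = 3.4488, so t = 3.4488/0.22 = 15.676.

15.7 years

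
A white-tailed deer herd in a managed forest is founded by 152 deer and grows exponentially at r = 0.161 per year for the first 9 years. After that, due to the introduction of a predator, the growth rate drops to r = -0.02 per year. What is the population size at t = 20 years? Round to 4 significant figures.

Phase 1: N(9) = 152·e^(0.161×9) = 152·e^1.449 = 647.346.
Phase 2 runs for 20 − 9 = 11 years at r = -0.02.
N(20) = 647.346·e^(-0.02×11) = 647.346·e^-0.22 = 519.507.

519.5 deer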